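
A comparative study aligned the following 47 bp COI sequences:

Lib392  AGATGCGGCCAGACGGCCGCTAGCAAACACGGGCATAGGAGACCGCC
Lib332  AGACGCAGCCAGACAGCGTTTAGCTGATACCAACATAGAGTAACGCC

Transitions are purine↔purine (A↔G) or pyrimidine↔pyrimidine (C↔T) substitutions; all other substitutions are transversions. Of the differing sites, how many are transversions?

6

Differing sites — 4:T/C (Ti); 7:G/A (Ti); 15:G/A (Ti); 18:C/G (Tv); 19:G/T (Tv); 20:C/T (Ti); 25:A/T (Tv); 26:A/G (Ti); 28:C/T (Ti); 31:G/C (Tv); 32:G/A (Ti); 33:G/A (Ti); 39:G/A (Ti); 40:A/G (Ti); 41:G/T (Tv); 43:C/A (Tv).
Of the 16 differences, 10 transitions and 6 transversions, so the answer is 6.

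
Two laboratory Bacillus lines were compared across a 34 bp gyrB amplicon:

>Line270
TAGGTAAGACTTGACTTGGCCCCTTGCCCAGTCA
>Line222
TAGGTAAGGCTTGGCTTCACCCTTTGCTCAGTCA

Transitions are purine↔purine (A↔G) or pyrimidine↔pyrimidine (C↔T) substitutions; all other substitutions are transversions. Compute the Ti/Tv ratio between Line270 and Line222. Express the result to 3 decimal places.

5.000

Mismatches occur at site 9 (A↔G, transition), site 14 (A↔G, transition), site 18 (G↔C, transversion), site 19 (G↔A, transition), site 23 (C↔T, transition), site 28 (C↔T, transition).
Of the 6 differences, 5 transitions and 1 transversion, so Ti/Tv = 5/1 = 5.000.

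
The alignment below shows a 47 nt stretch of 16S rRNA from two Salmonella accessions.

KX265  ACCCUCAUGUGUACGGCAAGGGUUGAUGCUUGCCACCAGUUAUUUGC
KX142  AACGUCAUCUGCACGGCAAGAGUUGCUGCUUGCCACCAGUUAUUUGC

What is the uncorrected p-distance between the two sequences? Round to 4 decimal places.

Differing sites — 2:C/A; 4:C/G; 9:G/C; 12:U/C; 21:G/A; 26:A/C.
There are 6 differences over 47 sites, so p = 6/47 = 0.1277.

0.1277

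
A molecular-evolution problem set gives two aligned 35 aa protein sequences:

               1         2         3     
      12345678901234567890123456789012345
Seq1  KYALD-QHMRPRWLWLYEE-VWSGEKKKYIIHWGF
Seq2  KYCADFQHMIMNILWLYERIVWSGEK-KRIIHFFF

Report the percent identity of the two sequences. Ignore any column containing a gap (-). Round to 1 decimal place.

68.8%

Excluding the 3 gap columns leaves 32 comparable sites.
Mismatches occur at site 3 (A/C), site 4 (L/A), site 10 (R/I), site 11 (P/M), site 12 (R/N), site 13 (W/I), site 19 (E/R), site 29 (Y/R), site 33 (W/F), site 34 (G/F).
22 of the 32 comparable sites match, so the percent identity is 22/32 × 100 = 68.8%.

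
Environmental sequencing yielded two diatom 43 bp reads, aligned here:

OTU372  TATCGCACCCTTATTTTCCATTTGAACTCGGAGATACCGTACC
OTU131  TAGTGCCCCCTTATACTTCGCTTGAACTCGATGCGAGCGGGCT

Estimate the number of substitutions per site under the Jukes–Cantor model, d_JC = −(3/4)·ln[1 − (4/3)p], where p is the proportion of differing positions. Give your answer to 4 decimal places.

0.5141

Mismatches occur at site 3 (T↔G), site 4 (C↔T), site 7 (A↔C), site 15 (T↔A), site 16 (T↔C), site 18 (C↔T), site 20 (A↔G), site 21 (T↔C), site 31 (G↔A), site 32 (A↔T), site 34 (A↔C), site 35 (T↔G), site 37 (C↔G), site 40 (T↔G), site 41 (A↔G), site 43 (C↔T).
p = 16/43 = 0.372093.
d = −0.75 · ln(1 − (4/3)·0.372093) = −0.75 · ln(0.503876) = −0.75 · (-0.685425) = 0.5141.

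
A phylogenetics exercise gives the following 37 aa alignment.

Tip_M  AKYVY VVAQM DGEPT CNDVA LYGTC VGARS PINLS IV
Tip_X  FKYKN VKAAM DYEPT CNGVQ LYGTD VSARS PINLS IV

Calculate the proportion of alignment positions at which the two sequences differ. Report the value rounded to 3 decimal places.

Differing sites — 1:A/F; 4:V/K; 5:Y/N; 7:V/K; 9:Q/A; 12:G/Y; 18:D/G; 20:A/Q; 25:C/D; 27:G/S.
There are 10 differences over 37 sites, so p = 10/37 = 0.270.

0.270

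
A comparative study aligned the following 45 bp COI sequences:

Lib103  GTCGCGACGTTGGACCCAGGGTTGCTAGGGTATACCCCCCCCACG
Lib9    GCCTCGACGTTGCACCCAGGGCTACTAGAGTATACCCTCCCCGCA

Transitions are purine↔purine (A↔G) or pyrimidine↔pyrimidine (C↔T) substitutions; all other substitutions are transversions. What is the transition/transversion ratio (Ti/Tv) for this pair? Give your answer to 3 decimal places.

3.500

Differing sites — 2:T/C (Ti); 4:G/T (Tv); 13:G/C (Tv); 22:T/C (Ti); 24:G/A (Ti); 29:G/A (Ti); 38:C/T (Ti); 43:A/G (Ti); 45:G/A (Ti).
Of the 9 differences, 7 transitions and 2 transversions, so Ti/Tv = 7/2 = 3.500.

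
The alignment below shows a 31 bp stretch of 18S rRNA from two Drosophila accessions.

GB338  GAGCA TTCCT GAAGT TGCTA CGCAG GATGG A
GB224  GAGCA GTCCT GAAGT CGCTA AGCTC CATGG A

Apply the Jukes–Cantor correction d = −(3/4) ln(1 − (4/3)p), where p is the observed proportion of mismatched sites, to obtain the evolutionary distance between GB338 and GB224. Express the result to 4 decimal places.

0.2239

Differing sites — 6:T/G; 16:T/C; 21:C/A; 24:A/T; 25:G/C; 26:G/C.
p = 6/31 = 0.193548.
d = −0.75 · ln(1 − (4/3)·0.193548) = −0.75 · ln(0.741936) = −0.75 · (-0.298492) = 0.2239.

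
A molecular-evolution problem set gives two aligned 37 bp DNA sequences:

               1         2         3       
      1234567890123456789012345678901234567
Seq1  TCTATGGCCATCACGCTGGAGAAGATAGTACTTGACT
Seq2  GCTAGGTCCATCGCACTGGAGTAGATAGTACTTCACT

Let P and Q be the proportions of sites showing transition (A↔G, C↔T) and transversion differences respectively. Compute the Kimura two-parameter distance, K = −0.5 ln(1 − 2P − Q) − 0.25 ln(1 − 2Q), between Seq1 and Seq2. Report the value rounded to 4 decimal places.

0.2181

The sequences differ at positions 1 (T/G, transversion), 5 (T/G, transversion), 7 (G/T, transversion), 13 (A/G, transition), 15 (G/A, transition), 22 (A/T, transversion), 34 (G/C, transversion).
Of the 7 differences, 2 transitions and 5 transversions over 37 sites: P = 2/37 = 0.054054, Q = 5/37 = 0.135135.
d = −0.5·ln(0.756757) − 0.25·ln(0.729730) = −0.5·(-0.278713) − 0.25·(-0.315081) = 0.2181.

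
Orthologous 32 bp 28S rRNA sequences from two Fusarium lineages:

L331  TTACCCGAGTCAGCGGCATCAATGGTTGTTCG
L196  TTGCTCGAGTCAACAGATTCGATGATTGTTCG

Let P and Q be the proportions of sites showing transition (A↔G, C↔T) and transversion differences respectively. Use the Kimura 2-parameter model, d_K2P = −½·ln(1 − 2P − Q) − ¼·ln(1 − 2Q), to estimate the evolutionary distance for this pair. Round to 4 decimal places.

0.3211

Mismatches occur at site 3 (A↔G, transition), site 5 (C↔T, transition), site 13 (G↔A, transition), site 15 (G↔A, transition), site 17 (C↔A, transversion), site 18 (A↔T, transversion), site 21 (A↔G, transition), site 25 (G↔A, transition).
Of the 8 differences, 6 transitions and 2 transversions over 32 sites: P = 6/32 = 0.187500, Q = 2/32 = 0.062500.
d = −0.5·ln(0.562500) − 0.25·ln(0.875000) = −0.5·(-0.575364) − 0.25·(-0.133531) = 0.3211.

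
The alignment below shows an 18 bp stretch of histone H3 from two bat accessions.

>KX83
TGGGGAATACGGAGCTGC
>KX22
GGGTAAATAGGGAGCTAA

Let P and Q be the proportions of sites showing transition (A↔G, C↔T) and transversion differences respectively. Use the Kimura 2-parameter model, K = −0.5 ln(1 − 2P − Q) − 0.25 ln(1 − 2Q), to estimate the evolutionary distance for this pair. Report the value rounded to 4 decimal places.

0.4408

Mismatches occur at site 1 (T→G, transversion), site 4 (G→T, transversion), site 5 (G→A, transition), site 10 (C→G, transversion), site 17 (G→A, transition), site 18 (C→A, transversion).
Of the 6 differences, 2 transitions and 4 transversions over 18 sites: P = 2/18 = 0.111111, Q = 4/18 = 0.222222.
d = −0.5·ln(0.555556) − 0.25·ln(0.555556) = −0.5·(-0.587786) − 0.25·(-0.587786) = 0.4408.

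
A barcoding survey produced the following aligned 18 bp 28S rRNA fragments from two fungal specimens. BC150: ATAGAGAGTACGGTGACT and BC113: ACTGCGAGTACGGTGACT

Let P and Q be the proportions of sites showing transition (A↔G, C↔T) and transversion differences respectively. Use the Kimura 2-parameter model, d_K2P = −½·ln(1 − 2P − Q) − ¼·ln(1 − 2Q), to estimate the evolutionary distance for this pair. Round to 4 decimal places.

0.1885

Differing sites — 2:T/C (Ti); 3:A/T (Tv); 5:A/C (Tv).
Of the 3 differences, 1 transition and 2 transversions over 18 sites: P = 1/18 = 0.055556, Q = 2/18 = 0.111111.
d = −0.5·ln(0.777777) − 0.25·ln(0.777778) = −0.5·(-0.251315) − 0.25·(-0.251314) = 0.1885.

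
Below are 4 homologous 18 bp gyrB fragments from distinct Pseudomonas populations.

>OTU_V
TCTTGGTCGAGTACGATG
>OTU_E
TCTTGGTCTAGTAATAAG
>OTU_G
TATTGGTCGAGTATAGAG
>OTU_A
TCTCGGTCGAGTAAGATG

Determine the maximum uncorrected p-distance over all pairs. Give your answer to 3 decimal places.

Pairwise Hamming distances:
  OTU_V vs OTU_E: 4
  OTU_V vs OTU_G: 5
  OTU_V vs OTU_A: 2
  OTU_E vs OTU_G: 5
  OTU_E vs OTU_A: 4
  OTU_G vs OTU_A: 6
The largest is 6 mismatches, between OTU_G and OTU_A; p = 6/18 = 0.333.

0.333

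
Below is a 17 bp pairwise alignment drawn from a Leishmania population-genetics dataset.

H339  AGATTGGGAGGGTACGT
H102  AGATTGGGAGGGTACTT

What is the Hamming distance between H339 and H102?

Differing sites — 16:G/T.
That gives 1 mismatch out of 17 aligned sites, so the Hamming distance is 1.

1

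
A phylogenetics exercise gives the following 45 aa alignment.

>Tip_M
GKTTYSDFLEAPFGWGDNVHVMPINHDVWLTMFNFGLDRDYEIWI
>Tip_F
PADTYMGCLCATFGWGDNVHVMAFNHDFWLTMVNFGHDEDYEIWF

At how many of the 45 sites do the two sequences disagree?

Differing sites — 1:G/P; 2:K/A; 3:T/D; 6:S/M; 7:D/G; 8:F/C; 10:E/C; 12:P/T; 23:P/A; 24:I/F; 28:V/F; 33:F/V; 37:L/H; 39:R/E; 45:I/F.
That gives 15 mismatches out of 45 aligned sites, so the Hamming distance is 15.

15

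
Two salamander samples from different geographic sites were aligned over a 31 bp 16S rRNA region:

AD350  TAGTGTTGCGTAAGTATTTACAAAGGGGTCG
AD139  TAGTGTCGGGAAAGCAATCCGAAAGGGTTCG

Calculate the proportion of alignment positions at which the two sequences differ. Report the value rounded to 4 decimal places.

Differing sites — 7:T/C; 9:C/G; 11:T/A; 15:T/C; 17:T/A; 19:T/C; 20:A/C; 21:C/G; 28:G/T.
There are 9 differences over 31 sites, so p = 9/31 = 0.2903.

0.2903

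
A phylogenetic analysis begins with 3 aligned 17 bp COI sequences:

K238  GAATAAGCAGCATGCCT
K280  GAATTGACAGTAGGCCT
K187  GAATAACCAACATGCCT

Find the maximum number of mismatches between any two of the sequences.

Pairwise Hamming distances:
  K238 vs K280: 5
  K238 vs K187: 2
  K280 vs K187: 6
The largest is 6, between K280 and K187.

6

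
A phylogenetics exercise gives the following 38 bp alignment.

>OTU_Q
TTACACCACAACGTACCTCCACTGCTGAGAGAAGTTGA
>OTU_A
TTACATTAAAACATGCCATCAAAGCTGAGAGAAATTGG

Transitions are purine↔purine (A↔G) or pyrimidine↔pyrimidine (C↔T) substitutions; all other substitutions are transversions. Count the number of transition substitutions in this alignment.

Mismatches occur at site 6 (C/T, transition), site 7 (C/T, transition), site 9 (C/A, transversion), site 13 (G/A, transition), site 15 (A/G, transition), site 18 (T/A, transversion), site 19 (C/T, transition), site 22 (C/A, transversion), site 23 (T/A, transversion), site 34 (G/A, transition), site 38 (A/G, transition).
Of the 11 differences, 7 transitions and 4 transversions, so the answer is 7.

7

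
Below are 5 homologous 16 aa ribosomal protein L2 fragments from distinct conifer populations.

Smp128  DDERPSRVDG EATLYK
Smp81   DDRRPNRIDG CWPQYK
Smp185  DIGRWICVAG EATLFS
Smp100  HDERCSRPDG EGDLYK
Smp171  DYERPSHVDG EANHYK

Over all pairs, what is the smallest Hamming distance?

Pairwise Hamming distances:
  Smp128 vs Smp81: 7
  Smp128 vs Smp185: 8
  Smp128 vs Smp100: 5
  Smp128 vs Smp171: 4
  Smp81 vs Smp185: 13
  Smp81 vs Smp100: 9
  Smp81 vs Smp171: 9
  Smp185 vs Smp100: 12
  Smp185 vs Smp171: 10
  Smp100 vs Smp171: 8
The smallest is 4, between Smp128 and Smp171.

4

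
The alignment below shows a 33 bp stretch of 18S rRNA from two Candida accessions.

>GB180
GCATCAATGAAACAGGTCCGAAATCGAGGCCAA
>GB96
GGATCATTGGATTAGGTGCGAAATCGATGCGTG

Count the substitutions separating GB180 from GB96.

Differing sites — 2:C/G; 7:A/T; 10:A/G; 12:A/T; 13:C/T; 18:C/G; 28:G/T; 31:C/G; 32:A/T; 33:A/G.
That gives 10 mismatches out of 33 aligned sites, so the Hamming distance is 10.

10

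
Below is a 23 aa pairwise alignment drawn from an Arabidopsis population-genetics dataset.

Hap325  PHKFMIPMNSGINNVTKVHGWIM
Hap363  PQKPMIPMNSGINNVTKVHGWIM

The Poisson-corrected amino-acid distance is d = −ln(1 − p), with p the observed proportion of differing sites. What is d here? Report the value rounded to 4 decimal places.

Mismatches occur at site 2 (H/Q), site 4 (F/P).
p = 2/23 = 0.086957.
d = −ln(1 − 0.086957) = −ln(0.913043) = 0.0910.

0.0910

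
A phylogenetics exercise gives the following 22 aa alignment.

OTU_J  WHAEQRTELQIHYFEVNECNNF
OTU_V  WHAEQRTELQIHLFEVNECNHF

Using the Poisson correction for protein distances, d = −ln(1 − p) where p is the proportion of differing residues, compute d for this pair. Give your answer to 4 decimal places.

The sequences differ at positions 13 (Y/L), 21 (N/H).
p = 2/22 = 0.090909.
d = −ln(1 − 0.090909) = −ln(0.909091) = 0.0953.

0.0953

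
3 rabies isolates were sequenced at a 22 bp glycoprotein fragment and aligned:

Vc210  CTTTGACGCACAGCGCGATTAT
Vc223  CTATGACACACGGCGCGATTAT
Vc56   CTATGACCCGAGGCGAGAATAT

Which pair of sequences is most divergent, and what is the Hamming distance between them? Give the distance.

7

Pairwise Hamming distances:
  Vc210 vs Vc223: 3
  Vc210 vs Vc56: 7
  Vc223 vs Vc56: 5
The largest is 7, between Vc210 and Vc56.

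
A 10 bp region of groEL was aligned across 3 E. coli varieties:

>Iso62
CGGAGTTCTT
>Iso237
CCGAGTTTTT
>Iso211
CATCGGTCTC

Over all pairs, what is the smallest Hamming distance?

Pairwise Hamming distances:
  Iso62 vs Iso237: 2
  Iso62 vs Iso211: 5
  Iso237 vs Iso211: 6
The smallest is 2, between Iso62 and Iso237.

2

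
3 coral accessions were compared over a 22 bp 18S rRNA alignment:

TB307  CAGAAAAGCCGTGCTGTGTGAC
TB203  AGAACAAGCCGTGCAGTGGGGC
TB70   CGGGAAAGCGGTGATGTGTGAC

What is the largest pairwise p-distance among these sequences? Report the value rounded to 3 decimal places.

Pairwise Hamming distances:
  TB307 vs TB203: 7
  TB307 vs TB70: 4
  TB203 vs TB70: 9
The largest is 9 mismatches, between TB203 and TB70; p = 9/22 = 0.409.

0.409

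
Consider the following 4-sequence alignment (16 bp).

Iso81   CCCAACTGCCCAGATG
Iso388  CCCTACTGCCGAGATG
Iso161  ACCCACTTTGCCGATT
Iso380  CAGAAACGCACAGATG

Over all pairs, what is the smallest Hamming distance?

2

Pairwise Hamming distances:
  Iso81 vs Iso388: 2
  Iso81 vs Iso161: 7
  Iso81 vs Iso380: 5
  Iso388 vs Iso161: 8
  Iso388 vs Iso380: 7
  Iso161 vs Iso380: 11
The smallest is 2, between Iso81 and Iso388.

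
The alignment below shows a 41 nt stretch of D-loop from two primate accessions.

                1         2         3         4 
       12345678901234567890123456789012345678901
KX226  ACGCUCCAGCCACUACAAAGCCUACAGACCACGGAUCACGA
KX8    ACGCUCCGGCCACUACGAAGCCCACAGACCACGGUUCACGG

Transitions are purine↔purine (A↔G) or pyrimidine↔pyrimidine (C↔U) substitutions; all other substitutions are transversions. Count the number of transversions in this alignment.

1

The sequences differ at positions 8 (A/G, transition), 17 (A/G, transition), 23 (U/C, transition), 35 (A/U, transversion), 41 (A/G, transition).
Of the 5 differences, 4 transitions and 1 transversion, so the answer is 1.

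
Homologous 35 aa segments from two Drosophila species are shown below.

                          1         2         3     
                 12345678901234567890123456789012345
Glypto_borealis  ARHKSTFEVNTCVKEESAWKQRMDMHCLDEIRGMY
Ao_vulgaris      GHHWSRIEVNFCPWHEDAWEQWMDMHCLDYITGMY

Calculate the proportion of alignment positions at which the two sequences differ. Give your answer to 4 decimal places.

0.4000

The sequences differ at positions 1 (A/G), 2 (R/H), 4 (K/W), 6 (T/R), 7 (F/I), 11 (T/F), 13 (V/P), 14 (K/W), 15 (E/H), 17 (S/D), 20 (K/E), 22 (R/W), 30 (E/Y), 32 (R/T).
There are 14 differences over 35 sites, so p = 14/35 = 0.4000.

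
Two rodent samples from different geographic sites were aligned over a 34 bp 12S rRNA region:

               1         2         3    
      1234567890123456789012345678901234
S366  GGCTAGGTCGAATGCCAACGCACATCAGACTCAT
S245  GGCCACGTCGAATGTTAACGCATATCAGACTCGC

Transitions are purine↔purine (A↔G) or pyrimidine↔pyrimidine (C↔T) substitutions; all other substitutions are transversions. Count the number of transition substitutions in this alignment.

6

The sequences differ at positions 4 (T/C, transition), 6 (G/C, transversion), 15 (C/T, transition), 16 (C/T, transition), 23 (C/T, transition), 33 (A/G, transition), 34 (T/C, transition).
Of the 7 differences, 6 transitions and 1 transversion, so the answer is 6.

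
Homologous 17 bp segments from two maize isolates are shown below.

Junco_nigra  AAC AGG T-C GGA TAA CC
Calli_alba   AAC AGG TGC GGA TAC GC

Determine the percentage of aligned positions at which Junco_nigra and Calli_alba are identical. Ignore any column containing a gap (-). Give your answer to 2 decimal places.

87.50%

Excluding the 1 gap column leaves 16 comparable sites.
Differing sites — 15:A/C; 16:C/G.
14 of the 16 comparable sites match, so the percent identity is 14/16 × 100 = 87.50%.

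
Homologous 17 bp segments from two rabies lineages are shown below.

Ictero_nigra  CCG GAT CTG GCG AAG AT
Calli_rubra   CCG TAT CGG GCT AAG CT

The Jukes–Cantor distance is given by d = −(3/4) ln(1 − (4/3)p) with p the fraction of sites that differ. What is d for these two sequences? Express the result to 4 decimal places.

0.2824

Mismatches occur at site 4 (G/T), site 8 (T/G), site 12 (G/T), site 16 (A/C).
p = 4/17 = 0.235294.
d = −0.75 · ln(1 − (4/3)·0.235294) = −0.75 · ln(0.686275) = −0.75 · (-0.376477) = 0.2824.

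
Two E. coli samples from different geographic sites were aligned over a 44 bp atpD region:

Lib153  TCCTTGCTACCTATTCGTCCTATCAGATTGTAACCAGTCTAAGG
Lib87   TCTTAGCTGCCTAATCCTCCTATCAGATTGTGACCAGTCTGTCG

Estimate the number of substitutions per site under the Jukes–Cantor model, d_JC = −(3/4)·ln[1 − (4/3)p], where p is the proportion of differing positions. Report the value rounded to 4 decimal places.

0.2388

Differing sites — 3:C/T; 5:T/A; 9:A/G; 14:T/A; 17:G/C; 32:A/G; 41:A/G; 42:A/T; 43:G/C.
p = 9/44 = 0.204545.
d = −0.75 · ln(1 − (4/3)·0.204545) = −0.75 · ln(0.727273) = −0.75 · (-0.318453) = 0.2388.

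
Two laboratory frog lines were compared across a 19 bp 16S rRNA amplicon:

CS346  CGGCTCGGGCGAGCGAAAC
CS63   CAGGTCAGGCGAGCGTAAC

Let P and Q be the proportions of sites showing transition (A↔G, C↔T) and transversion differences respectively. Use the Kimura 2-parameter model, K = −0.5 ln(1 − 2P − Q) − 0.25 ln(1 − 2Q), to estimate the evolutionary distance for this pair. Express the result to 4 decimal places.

0.2488

Differing sites — 2:G/A (Ti); 4:C/G (Tv); 7:G/A (Ti); 16:A/T (Tv).
Of the 4 differences, 2 transitions and 2 transversions over 19 sites: P = 2/19 = 0.105263, Q = 2/19 = 0.105263.
d = −0.5·ln(0.684211) − 0.25·ln(0.789474) = −0.5·(-0.379489) − 0.25·(-0.236388) = 0.2488.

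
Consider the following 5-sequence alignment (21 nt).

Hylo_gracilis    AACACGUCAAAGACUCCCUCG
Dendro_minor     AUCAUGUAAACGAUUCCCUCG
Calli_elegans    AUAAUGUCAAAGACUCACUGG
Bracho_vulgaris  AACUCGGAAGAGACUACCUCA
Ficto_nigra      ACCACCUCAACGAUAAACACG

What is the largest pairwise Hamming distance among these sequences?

Pairwise Hamming distances:
  Hylo_gracilis vs Dendro_minor: 5
  Hylo_gracilis vs Calli_elegans: 5
  Hylo_gracilis vs Bracho_vulgaris: 6
  Hylo_gracilis vs Ficto_nigra: 8
  Dendro_minor vs Calli_elegans: 6
  Dendro_minor vs Bracho_vulgaris: 9
  Dendro_minor vs Ficto_nigra: 8
  Calli_elegans vs Bracho_vulgaris: 11
  Calli_elegans vs Ficto_nigra: 10
  Bracho_vulgaris vs Ficto_nigra: 12
The largest is 12, between Bracho_vulgaris and Ficto_nigra.

12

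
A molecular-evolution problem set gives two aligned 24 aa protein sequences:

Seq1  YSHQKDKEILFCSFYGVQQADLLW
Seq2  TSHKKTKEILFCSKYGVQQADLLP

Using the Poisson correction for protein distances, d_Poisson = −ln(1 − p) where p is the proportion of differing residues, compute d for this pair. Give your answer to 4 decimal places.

0.2336

Mismatches occur at site 1 (Y→T), site 4 (Q→K), site 6 (D→T), site 14 (F→K), site 24 (W→P).
p = 5/24 = 0.208333.
d = −ln(1 − 0.208333) = −ln(0.791667) = 0.2336.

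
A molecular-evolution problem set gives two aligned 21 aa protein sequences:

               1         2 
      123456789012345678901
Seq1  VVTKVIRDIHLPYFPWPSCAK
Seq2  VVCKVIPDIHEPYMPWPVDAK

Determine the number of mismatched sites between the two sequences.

6

Differing sites — 3:T/C; 7:R/P; 11:L/E; 14:F/M; 18:S/V; 19:C/D.
That gives 6 mismatches out of 21 aligned sites, so the Hamming distance is 6.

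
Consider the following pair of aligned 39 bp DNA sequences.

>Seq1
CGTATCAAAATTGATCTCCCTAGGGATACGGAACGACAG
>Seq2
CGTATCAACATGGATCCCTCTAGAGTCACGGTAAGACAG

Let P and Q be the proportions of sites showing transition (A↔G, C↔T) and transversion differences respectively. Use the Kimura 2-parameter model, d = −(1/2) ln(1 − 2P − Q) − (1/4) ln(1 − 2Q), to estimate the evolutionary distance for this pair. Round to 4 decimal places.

0.2768

Differing sites — 9:A/C (Tv); 12:T/G (Tv); 17:T/C (Ti); 19:C/T (Ti); 24:G/A (Ti); 26:A/T (Tv); 27:T/C (Ti); 32:A/T (Tv); 34:C/A (Tv).
Of the 9 differences, 4 transitions and 5 transversions over 39 sites: P = 4/39 = 0.102564, Q = 5/39 = 0.128205.
d = −0.5·ln(0.666667) − 0.25·ln(0.743590) = −0.5·(-0.405465) − 0.25·(-0.296265) = 0.2768.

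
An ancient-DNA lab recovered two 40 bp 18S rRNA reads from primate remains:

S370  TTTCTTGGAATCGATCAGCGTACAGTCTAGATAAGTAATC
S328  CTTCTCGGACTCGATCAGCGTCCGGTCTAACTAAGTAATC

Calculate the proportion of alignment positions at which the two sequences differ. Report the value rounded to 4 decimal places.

Mismatches occur at site 1 (T/C), site 6 (T/C), site 10 (A/C), site 22 (A/C), site 24 (A/G), site 30 (G/A), site 31 (A/C).
There are 7 differences over 40 sites, so p = 7/40 = 0.1750.

0.1750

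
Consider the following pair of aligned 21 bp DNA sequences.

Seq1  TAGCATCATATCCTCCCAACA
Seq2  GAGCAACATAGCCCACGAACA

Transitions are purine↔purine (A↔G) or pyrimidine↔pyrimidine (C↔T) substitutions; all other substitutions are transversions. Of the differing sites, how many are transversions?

The sequences differ at positions 1 (T/G, transversion), 6 (T/A, transversion), 11 (T/G, transversion), 14 (T/C, transition), 15 (C/A, transversion), 17 (C/G, transversion).
Of the 6 differences, 1 transition and 5 transversions, so the answer is 5.

5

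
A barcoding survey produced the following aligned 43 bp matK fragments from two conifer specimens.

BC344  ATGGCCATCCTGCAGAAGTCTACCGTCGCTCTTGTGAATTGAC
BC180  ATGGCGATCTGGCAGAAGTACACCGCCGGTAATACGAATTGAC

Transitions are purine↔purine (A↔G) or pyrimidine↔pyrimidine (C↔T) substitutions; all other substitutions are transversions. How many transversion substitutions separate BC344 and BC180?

6

Differing sites — 6:C/G (Tv); 10:C/T (Ti); 11:T/G (Tv); 20:C/A (Tv); 21:T/C (Ti); 26:T/C (Ti); 29:C/G (Tv); 31:C/A (Tv); 32:T/A (Tv); 34:G/A (Ti); 35:T/C (Ti).
Of the 11 differences, 5 transitions and 6 transversions, so the answer is 6.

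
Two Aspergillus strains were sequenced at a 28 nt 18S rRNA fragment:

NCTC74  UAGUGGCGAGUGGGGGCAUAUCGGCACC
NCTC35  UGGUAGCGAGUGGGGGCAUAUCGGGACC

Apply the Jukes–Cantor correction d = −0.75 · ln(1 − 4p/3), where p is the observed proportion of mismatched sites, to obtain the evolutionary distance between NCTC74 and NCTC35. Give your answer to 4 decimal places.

The sequences differ at positions 2 (A/G), 5 (G/A), 25 (C/G).
p = 3/28 = 0.107143.
d = −0.75 · ln(1 − (4/3)·0.107143) = −0.75 · ln(0.857143) = −0.75 · (-0.154151) = 0.1156.

0.1156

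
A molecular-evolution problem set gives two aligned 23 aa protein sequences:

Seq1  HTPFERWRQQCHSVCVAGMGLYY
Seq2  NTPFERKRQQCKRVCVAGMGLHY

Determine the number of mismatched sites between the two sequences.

Differing sites — 1:H/N; 7:W/K; 12:H/K; 13:S/R; 22:Y/H.
That gives 5 mismatches out of 23 aligned sites, so the Hamming distance is 5.

5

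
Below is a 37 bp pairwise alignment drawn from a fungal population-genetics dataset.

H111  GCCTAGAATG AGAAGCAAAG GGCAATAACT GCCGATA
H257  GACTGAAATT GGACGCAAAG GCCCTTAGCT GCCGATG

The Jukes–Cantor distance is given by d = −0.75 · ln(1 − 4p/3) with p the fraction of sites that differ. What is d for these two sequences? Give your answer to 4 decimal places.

0.3786

Differing sites — 2:C/A; 5:A/G; 6:G/A; 10:G/T; 11:A/G; 14:A/C; 22:G/C; 24:A/C; 25:A/T; 28:A/G; 37:A/G.
p = 11/37 = 0.297297.
d = −0.75 · ln(1 − (4/3)·0.297297) = −0.75 · ln(0.603604) = −0.75 · (-0.504837) = 0.3786.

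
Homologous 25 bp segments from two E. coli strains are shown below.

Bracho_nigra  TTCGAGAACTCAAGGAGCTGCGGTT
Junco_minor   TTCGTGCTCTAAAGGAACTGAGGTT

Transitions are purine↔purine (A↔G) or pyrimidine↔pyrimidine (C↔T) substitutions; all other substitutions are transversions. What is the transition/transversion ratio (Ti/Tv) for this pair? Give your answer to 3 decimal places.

Differing sites — 5:A/T (Tv); 7:A/C (Tv); 8:A/T (Tv); 11:C/A (Tv); 17:G/A (Ti); 21:C/A (Tv).
Of the 6 differences, 1 transition and 5 transversions, so Ti/Tv = 1/5 = 0.200.

0.200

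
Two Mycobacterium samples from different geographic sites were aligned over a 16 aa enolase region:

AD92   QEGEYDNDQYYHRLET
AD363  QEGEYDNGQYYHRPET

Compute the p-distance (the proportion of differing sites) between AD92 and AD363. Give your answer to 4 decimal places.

Differing sites — 8:D/G; 14:L/P.
There are 2 differences over 16 sites, so p = 2/16 = 0.1250.

0.1250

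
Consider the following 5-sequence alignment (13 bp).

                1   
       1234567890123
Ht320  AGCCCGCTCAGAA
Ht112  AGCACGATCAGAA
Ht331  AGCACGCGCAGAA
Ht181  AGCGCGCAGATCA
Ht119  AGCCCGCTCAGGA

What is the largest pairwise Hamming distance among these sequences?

Pairwise Hamming distances:
  Ht320 vs Ht112: 2
  Ht320 vs Ht331: 2
  Ht320 vs Ht181: 5
  Ht320 vs Ht119: 1
  Ht112 vs Ht331: 2
  Ht112 vs Ht181: 6
  Ht112 vs Ht119: 3
  Ht331 vs Ht181: 5
  Ht331 vs Ht119: 3
  Ht181 vs Ht119: 5
The largest is 6, between Ht112 and Ht181.

6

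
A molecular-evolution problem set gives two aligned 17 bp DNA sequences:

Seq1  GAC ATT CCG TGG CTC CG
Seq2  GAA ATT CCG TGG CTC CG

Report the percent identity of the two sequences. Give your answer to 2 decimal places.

94.12%

Differing sites — 3:C/A.
16 of the 17 sites match, so the percent identity is 16/17 × 100 = 94.12%.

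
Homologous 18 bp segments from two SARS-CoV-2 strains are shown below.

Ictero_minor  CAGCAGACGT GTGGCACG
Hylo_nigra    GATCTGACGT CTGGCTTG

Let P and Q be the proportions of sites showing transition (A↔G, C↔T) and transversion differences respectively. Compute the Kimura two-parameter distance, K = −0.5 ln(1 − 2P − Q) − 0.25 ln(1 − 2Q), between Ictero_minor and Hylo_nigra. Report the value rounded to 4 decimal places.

Mismatches occur at site 1 (C/G, transversion), site 3 (G/T, transversion), site 5 (A/T, transversion), site 11 (G/C, transversion), site 16 (A/T, transversion), site 17 (C/T, transition).
Of the 6 differences, 1 transition and 5 transversions over 18 sites: P = 1/18 = 0.055556, Q = 5/18 = 0.277778.
d = −0.5·ln(0.611110) − 0.25·ln(0.444444) = −0.5·(-0.492478) − 0.25·(-0.810931) = 0.4490.

0.4490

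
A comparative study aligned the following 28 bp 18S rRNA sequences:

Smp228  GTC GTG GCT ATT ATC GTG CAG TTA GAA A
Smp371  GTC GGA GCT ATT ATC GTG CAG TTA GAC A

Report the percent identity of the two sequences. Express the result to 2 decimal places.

89.29%

Differing sites — 5:T/G; 6:G/A; 27:A/C.
25 of the 28 sites match, so the percent identity is 25/28 × 100 = 89.29%.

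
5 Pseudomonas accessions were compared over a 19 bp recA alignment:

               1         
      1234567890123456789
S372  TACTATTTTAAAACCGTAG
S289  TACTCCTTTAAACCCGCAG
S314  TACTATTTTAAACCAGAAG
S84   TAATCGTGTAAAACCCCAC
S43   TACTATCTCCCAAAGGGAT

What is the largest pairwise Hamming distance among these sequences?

13

Pairwise Hamming distances:
  S372 vs S289: 4
  S372 vs S314: 3
  S372 vs S84: 7
  S372 vs S43: 8
  S289 vs S314: 4
  S289 vs S84: 6
  S289 vs S43: 11
  S314 vs S84: 9
  S314 vs S43: 9
  S84 vs S43: 13
The largest is 13, between S84 and S43.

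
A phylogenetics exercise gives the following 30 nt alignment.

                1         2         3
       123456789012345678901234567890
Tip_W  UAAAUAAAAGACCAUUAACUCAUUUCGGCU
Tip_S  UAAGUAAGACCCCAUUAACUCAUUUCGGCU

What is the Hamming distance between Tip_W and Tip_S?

Mismatches occur at site 4 (A↔G), site 8 (A↔G), site 10 (G↔C), site 11 (A↔C).
That gives 4 mismatches out of 30 aligned sites, so the Hamming distance is 4.

4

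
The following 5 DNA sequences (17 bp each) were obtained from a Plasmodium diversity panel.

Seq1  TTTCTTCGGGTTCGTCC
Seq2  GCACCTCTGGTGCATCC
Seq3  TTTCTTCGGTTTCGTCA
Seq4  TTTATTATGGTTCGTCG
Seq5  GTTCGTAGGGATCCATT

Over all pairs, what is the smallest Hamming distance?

2

Pairwise Hamming distances:
  Seq1 vs Seq2: 7
  Seq1 vs Seq3: 2
  Seq1 vs Seq4: 4
  Seq1 vs Seq5: 8
  Seq2 vs Seq3: 9
  Seq2 vs Seq4: 9
  Seq2 vs Seq5: 11
  Seq3 vs Seq4: 5
  Seq3 vs Seq5: 9
  Seq4 vs Seq5: 9
The smallest is 2, between Seq1 and Seq3.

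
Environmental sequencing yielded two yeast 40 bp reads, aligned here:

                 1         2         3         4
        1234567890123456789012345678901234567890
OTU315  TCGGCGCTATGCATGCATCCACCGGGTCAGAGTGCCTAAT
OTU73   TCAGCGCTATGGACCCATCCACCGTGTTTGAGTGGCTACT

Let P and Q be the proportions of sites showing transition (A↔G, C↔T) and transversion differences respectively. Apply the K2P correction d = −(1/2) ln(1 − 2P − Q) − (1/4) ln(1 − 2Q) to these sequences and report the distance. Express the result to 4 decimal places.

The sequences differ at positions 3 (G/A, transition), 12 (C/G, transversion), 14 (T/C, transition), 15 (G/C, transversion), 25 (G/T, transversion), 28 (C/T, transition), 29 (A/T, transversion), 35 (C/G, transversion), 39 (A/C, transversion).
Of the 9 differences, 3 transitions and 6 transversions over 40 sites: P = 3/40 = 0.075000, Q = 6/40 = 0.150000.
d = −0.5·ln(0.700000) − 0.25·ln(0.700000) = −0.5·(-0.356675) − 0.25·(-0.356675) = 0.2675.

0.2675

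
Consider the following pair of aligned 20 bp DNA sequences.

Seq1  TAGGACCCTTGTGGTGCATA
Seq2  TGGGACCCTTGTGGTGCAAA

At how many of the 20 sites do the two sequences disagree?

The sequences differ at positions 2 (A/G), 19 (T/A).
That gives 2 mismatches out of 20 aligned sites, so the Hamming distance is 2.

2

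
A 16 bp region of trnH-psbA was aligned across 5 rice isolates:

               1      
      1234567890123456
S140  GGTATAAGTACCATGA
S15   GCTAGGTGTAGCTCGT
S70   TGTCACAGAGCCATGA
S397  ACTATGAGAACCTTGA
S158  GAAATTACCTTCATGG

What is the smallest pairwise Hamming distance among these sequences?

5

Pairwise Hamming distances:
  S140 vs S15: 8
  S140 vs S70: 6
  S140 vs S397: 5
  S140 vs S158: 8
  S15 vs S70: 12
  S15 vs S397: 7
  S15 vs S158: 12
  S70 vs S397: 7
  S70 vs S158: 11
  S397 vs S158: 10
The smallest is 5, between S140 and S397.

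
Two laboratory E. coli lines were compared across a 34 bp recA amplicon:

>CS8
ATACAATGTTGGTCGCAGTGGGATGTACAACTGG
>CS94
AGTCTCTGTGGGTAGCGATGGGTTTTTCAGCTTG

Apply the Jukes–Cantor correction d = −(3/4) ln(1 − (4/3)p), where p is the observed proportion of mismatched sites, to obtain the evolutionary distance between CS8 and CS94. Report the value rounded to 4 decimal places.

0.5347

The sequences differ at positions 2 (T/G), 3 (A/T), 5 (A/T), 6 (A/C), 10 (T/G), 14 (C/A), 17 (A/G), 18 (G/A), 23 (A/T), 25 (G/T), 27 (A/T), 30 (A/G), 33 (G/T).
p = 13/34 = 0.382353.
d = −0.75 · ln(1 − (4/3)·0.382353) = −0.75 · ln(0.490196) = −0.75 · (-0.712950) = 0.5347.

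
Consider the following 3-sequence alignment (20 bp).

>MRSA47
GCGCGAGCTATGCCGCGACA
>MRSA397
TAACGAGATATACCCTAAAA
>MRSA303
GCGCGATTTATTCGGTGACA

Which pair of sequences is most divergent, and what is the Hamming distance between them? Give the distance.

10

Pairwise Hamming distances:
  MRSA47 vs MRSA397: 9
  MRSA47 vs MRSA303: 5
  MRSA397 vs MRSA303: 10
The largest is 10, between MRSA397 and MRSA303.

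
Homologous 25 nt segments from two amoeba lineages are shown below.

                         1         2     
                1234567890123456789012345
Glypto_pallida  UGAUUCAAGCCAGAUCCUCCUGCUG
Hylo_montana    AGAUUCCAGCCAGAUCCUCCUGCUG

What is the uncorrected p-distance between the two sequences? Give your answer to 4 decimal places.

Mismatches occur at site 1 (U→A), site 7 (A→C).
There are 2 differences over 25 sites, so p = 2/25 = 0.0800.

0.0800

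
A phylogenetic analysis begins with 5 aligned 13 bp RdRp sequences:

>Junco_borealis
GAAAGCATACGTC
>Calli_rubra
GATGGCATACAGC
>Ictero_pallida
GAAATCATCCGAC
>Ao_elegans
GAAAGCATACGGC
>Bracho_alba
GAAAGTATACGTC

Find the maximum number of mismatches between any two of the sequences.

6

Pairwise Hamming distances:
  Junco_borealis vs Calli_rubra: 4
  Junco_borealis vs Ictero_pallida: 3
  Junco_borealis vs Ao_elegans: 1
  Junco_borealis vs Bracho_alba: 1
  Calli_rubra vs Ictero_pallida: 6
  Calli_rubra vs Ao_elegans: 3
  Calli_rubra vs Bracho_alba: 5
  Ictero_pallida vs Ao_elegans: 3
  Ictero_pallida vs Bracho_alba: 4
  Ao_elegans vs Bracho_alba: 2
The largest is 6, between Calli_rubra and Ictero_pallida.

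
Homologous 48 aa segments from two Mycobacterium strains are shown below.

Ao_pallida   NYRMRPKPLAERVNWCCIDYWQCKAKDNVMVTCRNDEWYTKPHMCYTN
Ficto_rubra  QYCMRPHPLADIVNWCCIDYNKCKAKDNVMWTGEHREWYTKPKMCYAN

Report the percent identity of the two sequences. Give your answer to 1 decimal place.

70.8%

The sequences differ at positions 1 (N/Q), 3 (R/C), 7 (K/H), 11 (E/D), 12 (R/I), 21 (W/N), 22 (Q/K), 31 (V/W), 33 (C/G), 34 (R/E), 35 (N/H), 36 (D/R), 43 (H/K), 47 (T/A).
34 of the 48 sites match, so the percent identity is 34/48 × 100 = 70.8%.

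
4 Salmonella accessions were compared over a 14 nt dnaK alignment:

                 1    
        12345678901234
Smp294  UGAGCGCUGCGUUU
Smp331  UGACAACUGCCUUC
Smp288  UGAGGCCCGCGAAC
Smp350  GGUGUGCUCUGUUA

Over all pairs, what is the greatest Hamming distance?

10

Pairwise Hamming distances:
  Smp294 vs Smp331: 5
  Smp294 vs Smp288: 6
  Smp294 vs Smp350: 6
  Smp331 vs Smp288: 7
  Smp331 vs Smp350: 9
  Smp288 vs Smp350: 10
The largest is 10, between Smp288 and Smp350.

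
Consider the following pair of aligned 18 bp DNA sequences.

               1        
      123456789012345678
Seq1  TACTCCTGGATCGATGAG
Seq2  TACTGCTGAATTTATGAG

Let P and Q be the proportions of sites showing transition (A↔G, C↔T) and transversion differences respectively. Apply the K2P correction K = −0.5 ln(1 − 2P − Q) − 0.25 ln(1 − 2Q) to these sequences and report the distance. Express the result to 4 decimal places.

Differing sites — 5:C/G (Tv); 9:G/A (Ti); 12:C/T (Ti); 13:G/T (Tv).
Of the 4 differences, 2 transitions and 2 transversions over 18 sites: P = 2/18 = 0.111111, Q = 2/18 = 0.111111.
d = −0.5·ln(0.666667) − 0.25·ln(0.777778) = −0.5·(-0.405465) − 0.25·(-0.251314) = 0.2656.

0.2656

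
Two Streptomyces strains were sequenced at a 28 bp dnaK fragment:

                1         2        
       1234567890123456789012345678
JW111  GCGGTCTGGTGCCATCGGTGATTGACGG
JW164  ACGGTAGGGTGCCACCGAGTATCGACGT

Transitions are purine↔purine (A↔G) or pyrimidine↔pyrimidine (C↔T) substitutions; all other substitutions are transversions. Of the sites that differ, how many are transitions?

4

The sequences differ at positions 1 (G/A, transition), 6 (C/A, transversion), 7 (T/G, transversion), 15 (T/C, transition), 18 (G/A, transition), 19 (T/G, transversion), 20 (G/T, transversion), 23 (T/C, transition), 28 (G/T, transversion).
Of the 9 differences, 4 transitions and 5 transversions, so the answer is 4.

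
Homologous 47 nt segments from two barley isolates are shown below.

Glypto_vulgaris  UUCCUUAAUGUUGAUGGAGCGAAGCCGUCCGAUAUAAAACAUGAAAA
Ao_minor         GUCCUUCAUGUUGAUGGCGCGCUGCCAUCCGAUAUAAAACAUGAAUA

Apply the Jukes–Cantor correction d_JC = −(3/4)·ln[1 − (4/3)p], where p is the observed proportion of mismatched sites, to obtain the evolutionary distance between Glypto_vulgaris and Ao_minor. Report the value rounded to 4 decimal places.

0.1660

Differing sites — 1:U/G; 7:A/C; 18:A/C; 22:A/C; 23:A/U; 27:G/A; 46:A/U.
p = 7/47 = 0.148936.
d = −0.75 · ln(1 − (4/3)·0.148936) = −0.75 · ln(0.801419) = −0.75 · (-0.221371) = 0.1660.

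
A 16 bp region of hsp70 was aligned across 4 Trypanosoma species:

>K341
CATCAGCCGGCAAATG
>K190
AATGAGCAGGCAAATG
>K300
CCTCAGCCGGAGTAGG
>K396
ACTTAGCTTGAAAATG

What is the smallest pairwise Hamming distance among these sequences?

3

Pairwise Hamming distances:
  K341 vs K190: 3
  K341 vs K300: 5
  K341 vs K396: 6
  K190 vs K300: 8
  K190 vs K396: 5
  K300 vs K396: 7
The smallest is 3, between K341 and K190.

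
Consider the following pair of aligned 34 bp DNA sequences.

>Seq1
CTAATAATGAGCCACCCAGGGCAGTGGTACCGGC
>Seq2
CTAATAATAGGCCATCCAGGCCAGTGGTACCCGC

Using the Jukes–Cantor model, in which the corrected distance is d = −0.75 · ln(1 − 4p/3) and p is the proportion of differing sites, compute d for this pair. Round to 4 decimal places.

0.1637

Differing sites — 9:G/A; 10:A/G; 15:C/T; 21:G/C; 32:G/C.
p = 5/34 = 0.147059.
d = −0.75 · ln(1 − (4/3)·0.147059) = −0.75 · ln(0.803921) = −0.75 · (-0.218254) = 0.1637.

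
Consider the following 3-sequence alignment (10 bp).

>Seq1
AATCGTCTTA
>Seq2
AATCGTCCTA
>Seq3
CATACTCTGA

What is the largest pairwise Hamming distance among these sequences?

Pairwise Hamming distances:
  Seq1 vs Seq2: 1
  Seq1 vs Seq3: 4
  Seq2 vs Seq3: 5
The largest is 5, between Seq2 and Seq3.

5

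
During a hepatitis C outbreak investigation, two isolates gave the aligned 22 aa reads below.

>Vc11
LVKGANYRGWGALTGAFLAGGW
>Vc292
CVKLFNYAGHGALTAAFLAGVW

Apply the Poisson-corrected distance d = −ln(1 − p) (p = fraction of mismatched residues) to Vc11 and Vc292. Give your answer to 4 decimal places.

The sequences differ at positions 1 (L/C), 4 (G/L), 5 (A/F), 8 (R/A), 10 (W/H), 15 (G/A), 21 (G/V).
p = 7/22 = 0.318182.
d = −ln(1 − 0.318182) = −ln(0.681818) = 0.3830.

0.3830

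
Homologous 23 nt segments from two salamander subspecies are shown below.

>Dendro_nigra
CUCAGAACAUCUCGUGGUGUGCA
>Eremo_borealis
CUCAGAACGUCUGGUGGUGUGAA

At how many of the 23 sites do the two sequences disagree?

Mismatches occur at site 9 (A↔G), site 13 (C↔G), site 22 (C↔A).
That gives 3 mismatches out of 23 aligned sites, so the Hamming distance is 3.

3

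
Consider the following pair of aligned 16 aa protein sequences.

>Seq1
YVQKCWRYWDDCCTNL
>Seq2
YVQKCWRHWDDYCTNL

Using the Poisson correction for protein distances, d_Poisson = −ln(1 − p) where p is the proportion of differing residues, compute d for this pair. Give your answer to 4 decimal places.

Mismatches occur at site 8 (Y↔H), site 12 (C↔Y).
p = 2/16 = 0.125000.
d = −ln(1 − 0.125000) = −ln(0.875000) = 0.1335.

0.1335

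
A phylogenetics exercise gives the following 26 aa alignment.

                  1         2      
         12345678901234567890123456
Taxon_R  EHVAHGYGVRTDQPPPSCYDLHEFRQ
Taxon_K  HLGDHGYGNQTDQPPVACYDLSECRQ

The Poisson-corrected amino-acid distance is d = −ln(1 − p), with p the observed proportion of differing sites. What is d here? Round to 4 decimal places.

0.4855

The sequences differ at positions 1 (E/H), 2 (H/L), 3 (V/G), 4 (A/D), 9 (V/N), 10 (R/Q), 16 (P/V), 17 (S/A), 22 (H/S), 24 (F/C).
p = 10/26 = 0.384615.
d = −ln(1 − 0.384615) = −ln(0.615385) = 0.4855.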